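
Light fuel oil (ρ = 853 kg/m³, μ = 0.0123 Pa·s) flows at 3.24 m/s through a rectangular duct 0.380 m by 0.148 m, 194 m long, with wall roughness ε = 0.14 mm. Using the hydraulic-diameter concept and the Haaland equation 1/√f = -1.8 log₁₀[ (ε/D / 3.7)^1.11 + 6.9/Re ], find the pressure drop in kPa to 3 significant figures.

ΔP ≈ 93.3 kPa

Hydraulic diameter D_h = 4A/P = 4·(0.38·0.148)/(2·(0.38+0.148)) = 0.225/1.056 = 0.213 m.
Re = ρVD_h/μ = 853·3.24·0.213/0.0123 = 4.787e+04.
ε/D_h = 0.00014/0.213 = 0.000657; Haaland gives 1/√f = -1.8 log₁₀[6.87e-05+0.000144] = 6.609, so f = 0.02289.
ΔP = f(L/D_h)(ρV²/2) = 0.02289·194/0.213·4477 = 9.333e+04 Pa.
ΔP = 93.3 kPa.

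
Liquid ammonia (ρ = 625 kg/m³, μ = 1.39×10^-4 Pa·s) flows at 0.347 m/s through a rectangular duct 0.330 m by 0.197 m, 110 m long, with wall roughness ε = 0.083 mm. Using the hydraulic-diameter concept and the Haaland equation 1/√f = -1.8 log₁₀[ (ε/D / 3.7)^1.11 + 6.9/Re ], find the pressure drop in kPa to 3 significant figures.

Hydraulic diameter D_h = 4A/P = 4·(0.33·0.197)/(2·(0.33+0.197)) = 0.26/1.054 = 0.2467 m.
Re = ρVD_h/μ = 625·0.347·0.2467/0.000139 = 3.849e+05.
ε/D_h = 8.3e-05/0.2467 = 0.000336; Haaland gives 1/√f = -1.8 log₁₀[3.27e-05+1.79e-05] = 7.733, so f = 0.01672.
ΔP = f(L/D_h)(ρV²/2) = 0.01672·110/0.2467·37.63 = 280.6 Pa.
ΔP = 0.281 kPa.

ΔP ≈ 0.281 kPa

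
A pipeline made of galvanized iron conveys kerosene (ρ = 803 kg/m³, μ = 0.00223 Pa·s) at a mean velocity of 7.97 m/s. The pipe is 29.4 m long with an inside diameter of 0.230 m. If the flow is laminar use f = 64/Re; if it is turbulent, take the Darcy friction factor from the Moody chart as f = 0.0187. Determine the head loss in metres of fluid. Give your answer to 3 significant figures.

h_f ≈ 7.74 m

Reynolds number Re = ρVD/μ = 803 · 7.97 · 0.23 / 0.00223 = 6.601e+05.
Re > 4000 → turbulent; use the Moody-chart value f = 0.0187.
Darcy-Weisbach: ΔP = f(L/D)(ρV²/2) = 0.0187·(29.4/0.23)·(803·7.97²/2) = 0.0187·127.8·2.55e+04 = 6.096e+04 Pa.
Head loss h_f = ΔP/(ρg) = 6.096e+04/(803·9.81) = 7.74 m.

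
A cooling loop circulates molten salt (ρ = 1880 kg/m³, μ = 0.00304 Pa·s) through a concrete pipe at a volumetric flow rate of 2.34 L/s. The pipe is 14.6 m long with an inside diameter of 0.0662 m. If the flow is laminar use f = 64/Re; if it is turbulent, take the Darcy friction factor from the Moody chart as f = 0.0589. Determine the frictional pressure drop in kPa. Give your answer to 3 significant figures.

ΔP ≈ 5.64 kPa

Q = 2.34 L/s = 2.34/1000 = 0.00234 m³/s.
Cross-sectional area A = πD²/4 = π(0.0662)²/4 = 0.003442 m²; mean velocity V = Q/A = 0.00234/0.003442 = 0.6798 m/s.
Reynolds number Re = ρVD/μ = 1880 · 0.6798 · 0.0662 / 0.00304 = 2.783e+04.
Re > 4000 → turbulent; use the Moody-chart value f = 0.0589.
Darcy-Weisbach: ΔP = f(L/D)(ρV²/2) = 0.0589·(14.6/0.0662)·(1880·0.6798²/2) = 0.0589·220.5·434.5 = 5644 Pa.
ΔP = 5644 Pa = 5.64 kPa.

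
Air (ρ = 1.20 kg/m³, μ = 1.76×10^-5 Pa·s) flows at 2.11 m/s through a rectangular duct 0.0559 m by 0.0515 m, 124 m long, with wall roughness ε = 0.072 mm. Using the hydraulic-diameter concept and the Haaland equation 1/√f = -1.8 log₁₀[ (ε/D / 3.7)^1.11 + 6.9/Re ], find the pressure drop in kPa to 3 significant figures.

Hydraulic diameter D_h = 4A/P = 4·(0.0559·0.0515)/(2·(0.0559+0.0515)) = 0.01152/0.2148 = 0.05361 m.
Re = ρVD_h/μ = 1.2·2.11·0.05361/1.76e-05 = 7713.
ε/D_h = 7.2e-05/0.05361 = 0.00134; Haaland gives 1/√f = -1.8 log₁₀[0.000152+0.000895] = 5.364, so f = 0.03475.
ΔP = f(L/D_h)(ρV²/2) = 0.03475·124/0.05361·2.671 = 214.7 Pa.
ΔP = 0.215 kPa.

ΔP ≈ 0.215 kPa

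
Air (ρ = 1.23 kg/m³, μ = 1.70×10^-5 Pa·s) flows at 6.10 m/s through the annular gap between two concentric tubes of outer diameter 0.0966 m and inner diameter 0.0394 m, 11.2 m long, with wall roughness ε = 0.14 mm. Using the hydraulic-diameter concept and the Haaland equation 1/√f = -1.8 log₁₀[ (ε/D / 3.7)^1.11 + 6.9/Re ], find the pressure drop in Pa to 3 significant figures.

Hydraulic diameter D_h = 4A/P = D_o - D_i = 0.0966 - 0.0394 = 0.0572 m.
Re = ρVD_h/μ = 1.23·6.1·0.0572/1.7e-05 = 2.525e+04.
ε/D_h = 0.00014/0.0572 = 0.00245; Haaland gives 1/√f = -1.8 log₁₀[0.000296+0.000273] = 5.841, so f = 0.02931.
ΔP = f(L/D_h)(ρV²/2) = 0.02931·11.2/0.0572·22.88 = 131.3 Pa.

ΔP ≈ 131 Pa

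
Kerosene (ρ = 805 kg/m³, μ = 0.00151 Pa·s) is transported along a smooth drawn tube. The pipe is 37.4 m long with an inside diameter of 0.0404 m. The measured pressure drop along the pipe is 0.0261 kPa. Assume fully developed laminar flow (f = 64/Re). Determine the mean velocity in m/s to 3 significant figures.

V ≈ 0.0236 m/s

For laminar flow, f = 64/Re with Re = ρVD/μ, so Darcy-Weisbach reduces to ΔP = 32μLV/D². Solving for V: V = ΔP·D²/(32μL) = 26.1·(0.0404)²/(32·0.00151·37.4) = 0.02357 m/s.
Check: Re = ρVD/μ = 805·0.02357·0.0404/0.00151 = 507.7 < 2300, so the laminar assumption holds.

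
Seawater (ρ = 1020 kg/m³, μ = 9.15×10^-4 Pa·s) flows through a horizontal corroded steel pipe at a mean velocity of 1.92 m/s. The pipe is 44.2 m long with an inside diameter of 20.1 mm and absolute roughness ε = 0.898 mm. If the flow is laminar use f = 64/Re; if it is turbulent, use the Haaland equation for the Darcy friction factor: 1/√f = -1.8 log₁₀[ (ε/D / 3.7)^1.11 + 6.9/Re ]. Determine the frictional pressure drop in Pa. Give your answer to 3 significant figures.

ΔP ≈ 284000 Pa

Reynolds number Re = ρVD/μ = 1020 · 1.92 · 0.0201 / 0.000915 = 4.302e+04.
Re > 4000 → turbulent. Relative roughness ε/D = 0.000898/0.0201 = 0.0447. Haaland: 1/√f = -1.8 log₁₀[(0.0447/3.7)^1.11 + 6.9/4.302e+04] = -1.8 log₁₀[0.00743 + 0.00016] = 3.816, so f = 0.06868.
Darcy-Weisbach: ΔP = f(L/D)(ρV²/2) = 0.06868·(44.2/0.0201)·(1020·1.92²/2) = 0.06868·2199·1880 = 2.84e+05 Pa.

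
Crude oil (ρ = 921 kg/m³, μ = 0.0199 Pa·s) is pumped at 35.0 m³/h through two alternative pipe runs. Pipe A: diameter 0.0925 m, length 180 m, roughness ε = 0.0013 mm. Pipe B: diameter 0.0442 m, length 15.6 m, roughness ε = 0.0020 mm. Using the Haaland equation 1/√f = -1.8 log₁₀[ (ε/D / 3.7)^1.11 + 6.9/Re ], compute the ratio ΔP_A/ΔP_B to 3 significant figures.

Pipe A: V = Q/A = 0.009722/0.00672 = 1.447 m/s; Re = 6194; ε/D = 1.41e-05; Haaland → f = 0.0354; ΔP_A = f(L/D)(ρV²/2) = 6.64e+04 Pa.
Pipe B: V = Q/A = 0.009722/0.001534 = 6.336 m/s; Re = 1.296e+04; ε/D = 4.52e-05; Haaland → f = 0.02885; ΔP_B = f(L/D)(ρV²/2) = 1.882e+05 Pa.
ΔP_A/ΔP_B = 6.64e+04/1.882e+05 = 0.353.

ΔP_A/ΔP_B ≈ 0.353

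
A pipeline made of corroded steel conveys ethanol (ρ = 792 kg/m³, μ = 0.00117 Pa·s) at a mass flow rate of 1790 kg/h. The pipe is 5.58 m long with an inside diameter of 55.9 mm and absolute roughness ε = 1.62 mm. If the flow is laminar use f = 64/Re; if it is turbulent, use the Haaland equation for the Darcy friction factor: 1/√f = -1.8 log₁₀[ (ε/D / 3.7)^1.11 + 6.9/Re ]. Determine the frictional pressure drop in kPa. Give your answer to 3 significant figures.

ṁ = 1790 kg/h = 1790/3600 = 0.4972 kg/s.
A = πD²/4 = π(0.0559)²/4 = 0.002454 m²; mean velocity V = ṁ/(ρA) = 0.4972/(792 · 0.002454) = 0.2558 m/s.
Reynolds number Re = ρVD/μ = 792 · 0.2558 · 0.0559 / 0.00117 = 9680.
Re > 4000 → turbulent. Relative roughness ε/D = 0.00162/0.0559 = 0.029. Haaland: 1/√f = -1.8 log₁₀[(0.029/3.7)^1.11 + 6.9/9680] = -1.8 log₁₀[0.00459 + 0.000713] = 4.095, so f = 0.05963.
Darcy-Weisbach: ΔP = f(L/D)(ρV²/2) = 0.05963·(5.58/0.0559)·(792·0.2558²/2) = 0.05963·99.82·25.91 = 154.2 Pa.
ΔP = 154.2 Pa = 0.154 kPa.

ΔP ≈ 0.154 kPa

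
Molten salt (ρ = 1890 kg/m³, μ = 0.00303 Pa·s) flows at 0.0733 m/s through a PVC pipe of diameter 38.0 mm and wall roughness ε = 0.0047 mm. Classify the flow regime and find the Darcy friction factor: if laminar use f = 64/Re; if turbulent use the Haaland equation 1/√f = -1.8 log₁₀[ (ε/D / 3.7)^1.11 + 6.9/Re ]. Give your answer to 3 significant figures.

Re = ρVD/μ = 1890·0.0733·0.038/0.00303 = 1737.
Re < 2300 → laminar, so f = 64/Re = 0.03684 (roughness is irrelevant in laminar flow).

f ≈ 0.0368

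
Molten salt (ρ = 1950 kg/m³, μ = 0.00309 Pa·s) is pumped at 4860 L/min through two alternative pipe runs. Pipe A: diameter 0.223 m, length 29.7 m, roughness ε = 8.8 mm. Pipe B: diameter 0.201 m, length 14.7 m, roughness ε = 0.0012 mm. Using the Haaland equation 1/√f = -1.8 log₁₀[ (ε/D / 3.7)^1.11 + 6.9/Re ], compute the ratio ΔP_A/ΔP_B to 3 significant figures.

Pipe A: V = Q/A = 0.081/0.03906 = 2.074 m/s; Re = 2.919e+05; ε/D = 0.0395; Haaland → f = 0.06451; ΔP_A = f(L/D)(ρV²/2) = 3.603e+04 Pa.
Pipe B: V = Q/A = 0.081/0.03173 = 2.553 m/s; Re = 3.238e+05; ε/D = 5.97e-06; Haaland → f = 0.01419; ΔP_B = f(L/D)(ρV²/2) = 6593 Pa.
ΔP_A/ΔP_B = 3.603e+04/6593 = 5.46.

ΔP_A/ΔP_B ≈ 5.46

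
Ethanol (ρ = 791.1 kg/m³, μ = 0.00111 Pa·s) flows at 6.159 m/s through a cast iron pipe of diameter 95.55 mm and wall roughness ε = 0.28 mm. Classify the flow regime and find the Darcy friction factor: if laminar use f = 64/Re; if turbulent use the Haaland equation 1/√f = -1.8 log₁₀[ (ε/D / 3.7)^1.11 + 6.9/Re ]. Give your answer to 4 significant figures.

Re = ρVD/μ = 791.1·6.159·0.09555/0.00111 = 4.194e+05.
Re > 4000 → turbulent. ε/D = 0.00028/0.09555 = 0.00293; Haaland: 1/√f = -1.8 log₁₀[0.000361 + 1.65e-05] = 6.162, so f = 0.02634.

f ≈ 0.02634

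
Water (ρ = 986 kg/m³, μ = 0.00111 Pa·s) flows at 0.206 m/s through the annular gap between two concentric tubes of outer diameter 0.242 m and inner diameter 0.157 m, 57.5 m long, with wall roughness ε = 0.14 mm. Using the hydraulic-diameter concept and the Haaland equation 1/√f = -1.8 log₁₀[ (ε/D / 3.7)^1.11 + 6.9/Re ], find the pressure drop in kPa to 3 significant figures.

ΔP ≈ 0.427 kPa

Hydraulic diameter D_h = 4A/P = D_o - D_i = 0.242 - 0.157 = 0.085 m.
Re = ρVD_h/μ = 986·0.206·0.085/0.00111 = 1.555e+04.
ε/D_h = 0.00014/0.085 = 0.00165; Haaland gives 1/√f = -1.8 log₁₀[0.00019+0.000444] = 5.756, so f = 0.03018.
ΔP = f(L/D_h)(ρV²/2) = 0.03018·57.5/0.085·20.92 = 427.1 Pa.
ΔP = 0.427 kPa.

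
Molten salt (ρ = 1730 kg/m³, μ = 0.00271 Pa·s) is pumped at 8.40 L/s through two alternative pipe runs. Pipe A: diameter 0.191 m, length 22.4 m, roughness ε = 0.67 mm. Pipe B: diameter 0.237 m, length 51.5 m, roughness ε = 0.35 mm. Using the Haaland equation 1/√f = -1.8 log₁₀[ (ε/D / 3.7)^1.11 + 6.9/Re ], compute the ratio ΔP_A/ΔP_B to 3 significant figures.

Pipe A: V = Q/A = 0.0084/0.02865 = 0.2932 m/s; Re = 3.575e+04; ε/D = 0.00351; Haaland → f = 0.03018; ΔP_A = f(L/D)(ρV²/2) = 263.1 Pa.
Pipe B: V = Q/A = 0.0084/0.04412 = 0.1904 m/s; Re = 2.881e+04; ε/D = 0.00148; Haaland → f = 0.02687; ΔP_B = f(L/D)(ρV²/2) = 183.1 Pa.
ΔP_A/ΔP_B = 263.1/183.1 = 1.44.

ΔP_A/ΔP_B ≈ 1.44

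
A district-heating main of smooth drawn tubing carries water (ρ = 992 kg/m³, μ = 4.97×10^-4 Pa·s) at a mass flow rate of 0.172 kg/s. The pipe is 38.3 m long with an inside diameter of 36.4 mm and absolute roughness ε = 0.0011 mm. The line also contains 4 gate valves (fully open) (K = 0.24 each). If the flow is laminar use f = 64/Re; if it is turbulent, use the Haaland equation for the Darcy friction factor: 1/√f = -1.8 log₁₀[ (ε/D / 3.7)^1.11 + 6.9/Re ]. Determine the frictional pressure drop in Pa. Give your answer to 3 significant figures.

A = πD²/4 = π(0.0364)²/4 = 0.001041 m²; mean velocity V = ṁ/(ρA) = 0.172/(992 · 0.001041) = 0.1666 m/s.
Reynolds number Re = ρVD/μ = 992 · 0.1666 · 0.0364 / 0.000497 = 1.211e+04.
Re > 4000 → turbulent. Relative roughness ε/D = 1.1e-06/0.0364 = 3.02e-05. Haaland: 1/√f = -1.8 log₁₀[(3.02e-05/3.7)^1.11 + 6.9/1.211e+04] = -1.8 log₁₀[2.25e-06 + 0.00057] = 5.836, so f = 0.02936.
Total minor-loss coefficient ΣK = 4·0.24 = 0.96.
ΔP = [f·L/D + ΣK]·(ρV²/2) = [0.02936·38.3/0.0364 + 0.96]·(992·0.1666²/2) = [30.89 + 0.96]·13.77 = 438.6 Pa.

ΔP ≈ 439 Pa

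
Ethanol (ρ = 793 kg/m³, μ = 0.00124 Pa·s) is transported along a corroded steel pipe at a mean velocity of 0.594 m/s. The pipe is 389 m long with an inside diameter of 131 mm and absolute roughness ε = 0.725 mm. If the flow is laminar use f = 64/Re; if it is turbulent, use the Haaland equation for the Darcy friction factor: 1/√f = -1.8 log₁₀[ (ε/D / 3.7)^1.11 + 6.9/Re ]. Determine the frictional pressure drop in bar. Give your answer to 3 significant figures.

ΔP ≈ 0.137 bar

Reynolds number Re = ρVD/μ = 793 · 0.594 · 0.131 / 0.00124 = 4.976e+04.
Re > 4000 → turbulent. Relative roughness ε/D = 0.000725/0.131 = 0.00553. Haaland: 1/√f = -1.8 log₁₀[(0.00553/3.7)^1.11 + 6.9/4.976e+04] = -1.8 log₁₀[0.000731 + 0.000139] = 5.509, so f = 0.03295.
Darcy-Weisbach: ΔP = f(L/D)(ρV²/2) = 0.03295·(389/0.131)·(793·0.594²/2) = 0.03295·2969·139.9 = 1.369e+04 Pa.
ΔP = 1.369e+04 Pa = 0.137 bar.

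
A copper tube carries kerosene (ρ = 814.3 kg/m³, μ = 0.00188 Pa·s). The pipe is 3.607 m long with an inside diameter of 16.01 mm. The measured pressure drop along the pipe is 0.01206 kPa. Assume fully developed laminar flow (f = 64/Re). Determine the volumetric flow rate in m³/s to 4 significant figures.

For laminar flow, f = 64/Re with Re = ρVD/μ, so Darcy-Weisbach reduces to ΔP = 32μLV/D². Solving for V: V = ΔP·D²/(32μL) = 12.06·(0.01601)²/(32·0.00188·3.607) = 0.01425 m/s.
Check: Re = ρVD/μ = 814.3·0.01425·0.01601/0.00188 = 98.79 < 2300, so the laminar assumption holds.
Q = V·A = 0.01425·(π/4·0.01601²) = 2.868e-06 m³/s = 2.868×10^-6 m³/s.

Q ≈ 2.868×10^-6 m³/s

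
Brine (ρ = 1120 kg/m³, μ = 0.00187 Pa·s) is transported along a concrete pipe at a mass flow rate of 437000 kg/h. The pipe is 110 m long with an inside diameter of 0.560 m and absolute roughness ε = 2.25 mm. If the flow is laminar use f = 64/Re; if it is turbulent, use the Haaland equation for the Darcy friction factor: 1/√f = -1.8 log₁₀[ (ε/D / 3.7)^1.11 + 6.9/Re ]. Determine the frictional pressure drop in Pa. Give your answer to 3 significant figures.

ΔP ≈ 621 Pa

ṁ = 437000 kg/h = 437000/3600 = 121.4 kg/s.
A = πD²/4 = π(0.56)²/4 = 0.2463 m²; mean velocity V = ṁ/(ρA) = 121.4/(1120 · 0.2463) = 0.44 m/s.
Reynolds number Re = ρVD/μ = 1120 · 0.44 · 0.56 / 0.00187 = 1.476e+05.
Re > 4000 → turbulent. Relative roughness ε/D = 0.00225/0.56 = 0.00402. Haaland: 1/√f = -1.8 log₁₀[(0.00402/3.7)^1.11 + 6.9/1.476e+05] = -1.8 log₁₀[0.000513 + 4.68e-05] = 5.854, so f = 0.02918.
Darcy-Weisbach: ΔP = f(L/D)(ρV²/2) = 0.02918·(110/0.56)·(1120·0.44²/2) = 0.02918·196.4·108.4 = 621.5 Pa.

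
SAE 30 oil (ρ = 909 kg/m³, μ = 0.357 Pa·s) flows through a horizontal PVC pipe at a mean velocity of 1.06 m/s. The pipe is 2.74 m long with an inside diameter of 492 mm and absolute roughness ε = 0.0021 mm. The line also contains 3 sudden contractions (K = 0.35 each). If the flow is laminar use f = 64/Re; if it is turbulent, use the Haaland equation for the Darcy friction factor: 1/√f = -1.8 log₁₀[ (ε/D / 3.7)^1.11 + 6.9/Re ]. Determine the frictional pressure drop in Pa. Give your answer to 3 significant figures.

ΔP ≈ 673 Pa

Reynolds number Re = ρVD/μ = 909 · 1.06 · 0.492 / 0.357 = 1328.
Re < 2300 → laminar flow, so f = 64/Re = 64/1328 = 0.0482 (the turbulent correlation is not needed).
Total minor-loss coefficient ΣK = 3·0.35 = 1.05.
ΔP = [f·L/D + ΣK]·(ρV²/2) = [0.0482·2.74/0.492 + 1.05]·(909·1.06²/2) = [0.2684 + 1.05]·510.7 = 673.3 Pa.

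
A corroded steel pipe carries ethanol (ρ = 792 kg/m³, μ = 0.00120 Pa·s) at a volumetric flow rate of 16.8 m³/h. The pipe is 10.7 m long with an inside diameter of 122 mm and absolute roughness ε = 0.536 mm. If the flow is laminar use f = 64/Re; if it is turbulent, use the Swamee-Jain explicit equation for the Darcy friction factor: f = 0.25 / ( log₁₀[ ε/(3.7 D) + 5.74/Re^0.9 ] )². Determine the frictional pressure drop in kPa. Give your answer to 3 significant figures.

Q = 16.8 m³/h = 16.8/3600 = 0.004667 m³/s.
Cross-sectional area A = πD²/4 = π(0.122)²/4 = 0.01169 m²; mean velocity V = Q/A = 0.004667/0.01169 = 0.3992 m/s.
Reynolds number Re = ρVD/μ = 792 · 0.3992 · 0.122 / 0.0012 = 3.214e+04.
Re > 4000 → turbulent. Relative roughness ε/D = 0.000536/0.122 = 0.00439. Swamee-Jain: f = 0.25/(log₁₀[0.00439/3.7 + 5.74/3.214e+04^0.9])² = 0.25/(log₁₀[0.00119 + 0.000504])² = 0.25/(-2.772)² = 0.03254.
Darcy-Weisbach: ΔP = f(L/D)(ρV²/2) = 0.03254·(10.7/0.122)·(792·0.3992²/2) = 0.03254·87.7·63.11 = 180.1 Pa.
ΔP = 180.1 Pa = 0.180 kPa.

ΔP ≈ 0.180 kPa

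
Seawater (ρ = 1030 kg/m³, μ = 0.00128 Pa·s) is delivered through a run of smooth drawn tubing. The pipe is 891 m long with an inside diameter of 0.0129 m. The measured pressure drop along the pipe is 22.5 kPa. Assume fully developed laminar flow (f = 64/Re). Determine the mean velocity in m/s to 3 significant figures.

For laminar flow, f = 64/Re with Re = ρVD/μ, so Darcy-Weisbach reduces to ΔP = 32μLV/D². Solving for V: V = ΔP·D²/(32μL) = 2.25e+04·(0.0129)²/(32·0.00128·891) = 0.1026 m/s.
Check: Re = ρVD/μ = 1030·0.1026·0.0129/0.00128 = 1065 < 2300, so the laminar assumption holds.

V ≈ 0.103 m/s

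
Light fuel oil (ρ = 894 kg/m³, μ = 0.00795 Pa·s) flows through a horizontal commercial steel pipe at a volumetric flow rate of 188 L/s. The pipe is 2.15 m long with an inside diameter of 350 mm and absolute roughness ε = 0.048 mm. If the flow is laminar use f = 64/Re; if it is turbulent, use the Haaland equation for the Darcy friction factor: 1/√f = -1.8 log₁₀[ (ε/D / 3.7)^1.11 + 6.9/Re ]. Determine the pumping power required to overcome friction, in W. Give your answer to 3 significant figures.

Q = 188 L/s = 188/1000 = 0.188 m³/s.
Cross-sectional area A = πD²/4 = π(0.35)²/4 = 0.09621 m²; mean velocity V = Q/A = 0.188/0.09621 = 1.954 m/s.
Reynolds number Re = ρVD/μ = 894 · 1.954 · 0.35 / 0.00795 = 7.691e+04.
Re > 4000 → turbulent. Relative roughness ε/D = 4.8e-05/0.35 = 0.000137. Haaland: 1/√f = -1.8 log₁₀[(0.000137/3.7)^1.11 + 6.9/7.691e+04] = -1.8 log₁₀[1.21e-05 + 8.97e-05] = 7.186, so f = 0.01936.
Darcy-Weisbach: ΔP = f(L/D)(ρV²/2) = 0.01936·(2.15/0.35)·(894·1.954²/2) = 0.01936·6.143·1707 = 203 Pa.
Pumping power P = QΔP = 0.188·203 = 38.17 W = 38.2 W.

P ≈ 38.2 W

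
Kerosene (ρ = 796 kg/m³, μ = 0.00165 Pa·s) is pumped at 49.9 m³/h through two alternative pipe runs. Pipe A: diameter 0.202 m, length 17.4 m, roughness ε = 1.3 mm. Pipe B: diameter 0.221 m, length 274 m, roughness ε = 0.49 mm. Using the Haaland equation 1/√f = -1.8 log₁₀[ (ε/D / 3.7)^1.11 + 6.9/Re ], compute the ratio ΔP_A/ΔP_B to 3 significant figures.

ΔP_A/ΔP_B ≈ 0.125

Pipe A: V = Q/A = 0.01386/0.03205 = 0.4325 m/s; Re = 4.215e+04; ε/D = 0.00644; Haaland → f = 0.03457; ΔP_A = f(L/D)(ρV²/2) = 221.7 Pa.
Pipe B: V = Q/A = 0.01386/0.03836 = 0.3613 m/s; Re = 3.853e+04; ε/D = 0.00222; Haaland → f = 0.02746; ΔP_B = f(L/D)(ρV²/2) = 1769 Pa.
ΔP_A/ΔP_B = 221.7/1769 = 0.125.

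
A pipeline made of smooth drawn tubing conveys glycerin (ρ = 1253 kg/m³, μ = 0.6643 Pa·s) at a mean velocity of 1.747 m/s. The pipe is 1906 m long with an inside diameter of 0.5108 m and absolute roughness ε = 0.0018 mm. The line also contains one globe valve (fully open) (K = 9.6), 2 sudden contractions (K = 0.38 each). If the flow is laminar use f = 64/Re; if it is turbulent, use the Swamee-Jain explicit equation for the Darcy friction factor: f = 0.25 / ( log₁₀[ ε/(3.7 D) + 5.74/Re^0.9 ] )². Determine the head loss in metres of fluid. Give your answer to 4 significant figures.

Reynolds number Re = ρVD/μ = 1253 · 1.747 · 0.5108 / 0.664 = 1683.
Re < 2300 → laminar flow, so f = 64/Re = 64/1683 = 0.03802 (the turbulent correlation is not needed).
Total minor-loss coefficient ΣK = 1·9.6 + 2·0.38 = 10.4.
ΔP = [f·L/D + ΣK]·(ρV²/2) = [0.03802·1906/0.5108 + 10.4]·(1253·1.747²/2) = [141.9 + 10.4]·1912 = 2.911e+05 Pa.
Head loss h_f = ΔP/(ρg) = 2.911e+05/(1253·9.81) = 23.68 m.

h_f ≈ 23.68 m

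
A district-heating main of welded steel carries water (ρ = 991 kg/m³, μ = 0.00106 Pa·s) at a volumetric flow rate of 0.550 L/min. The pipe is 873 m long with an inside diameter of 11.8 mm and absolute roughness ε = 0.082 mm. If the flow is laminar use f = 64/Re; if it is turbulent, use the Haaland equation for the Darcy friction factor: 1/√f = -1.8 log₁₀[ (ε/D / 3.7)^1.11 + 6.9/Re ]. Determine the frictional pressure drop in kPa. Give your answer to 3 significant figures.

ΔP ≈ 17.8 kPa

Q = 0.550 L/min = 0.550/60000 = 9.167e-06 m³/s.
Cross-sectional area A = πD²/4 = π(0.0118)²/4 = 0.0001094 m²; mean velocity V = Q/A = 9.167e-06/0.0001094 = 0.08382 m/s.
Reynolds number Re = ρVD/μ = 991 · 0.08382 · 0.0118 / 0.00106 = 924.7.
Re < 2300 → laminar flow, so f = 64/Re = 64/924.7 = 0.06921 (the turbulent correlation is not needed).
Darcy-Weisbach: ΔP = f(L/D)(ρV²/2) = 0.06921·(873/0.0118)·(991·0.08382²/2) = 0.06921·7.398e+04·3.481 = 1.783e+04 Pa.
ΔP = 1.783e+04 Pa = 17.8 kPa.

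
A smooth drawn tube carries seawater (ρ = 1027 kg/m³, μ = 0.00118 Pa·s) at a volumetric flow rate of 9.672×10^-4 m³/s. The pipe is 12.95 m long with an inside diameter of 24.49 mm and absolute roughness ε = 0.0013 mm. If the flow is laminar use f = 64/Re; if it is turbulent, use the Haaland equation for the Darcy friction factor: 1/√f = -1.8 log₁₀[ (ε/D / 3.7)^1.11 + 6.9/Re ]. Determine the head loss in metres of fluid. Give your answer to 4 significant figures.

h_f ≈ 2.440 m

Cross-sectional area A = πD²/4 = π(0.02449)²/4 = 0.0004711 m²; mean velocity V = Q/A = 0.0009672/0.0004711 = 2.053 m/s.
Reynolds number Re = ρVD/μ = 1027 · 2.053 · 0.02449 / 0.00118 = 4.376e+04.
Re > 4000 → turbulent. Relative roughness ε/D = 1.3e-06/0.02449 = 5.31e-05. Haaland: 1/√f = -1.8 log₁₀[(5.31e-05/3.7)^1.11 + 6.9/4.376e+04] = -1.8 log₁₀[4.21e-06 + 0.000158] = 6.824, so f = 0.02148.
Darcy-Weisbach: ΔP = f(L/D)(ρV²/2) = 0.02148·(12.95/0.02449)·(1027·2.053²/2) = 0.02148·528.8·2165 = 2.459e+04 Pa.
Head loss h_f = ΔP/(ρg) = 2.459e+04/(1027·9.81) = 2.440 m.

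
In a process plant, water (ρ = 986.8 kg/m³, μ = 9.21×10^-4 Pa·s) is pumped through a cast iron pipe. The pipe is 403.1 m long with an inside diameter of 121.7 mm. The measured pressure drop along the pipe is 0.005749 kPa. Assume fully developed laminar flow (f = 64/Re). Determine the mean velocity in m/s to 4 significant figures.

V ≈ 0.007167 m/s

For laminar flow, f = 64/Re with Re = ρVD/μ, so Darcy-Weisbach reduces to ΔP = 32μLV/D². Solving for V: V = ΔP·D²/(32μL) = 5.749·(0.1217)²/(32·0.000921·403.1) = 0.007167 m/s.
Check: Re = ρVD/μ = 986.8·0.007167·0.1217/0.000921 = 934.6 < 2300, so the laminar assumption holds.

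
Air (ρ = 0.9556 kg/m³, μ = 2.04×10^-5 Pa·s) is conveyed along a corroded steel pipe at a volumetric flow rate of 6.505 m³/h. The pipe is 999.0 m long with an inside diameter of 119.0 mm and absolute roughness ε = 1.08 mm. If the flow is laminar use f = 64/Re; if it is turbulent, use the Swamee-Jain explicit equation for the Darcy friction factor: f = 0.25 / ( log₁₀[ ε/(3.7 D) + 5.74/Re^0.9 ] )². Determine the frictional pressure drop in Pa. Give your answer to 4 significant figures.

ΔP ≈ 7.482 Pa

Q = 6.505 m³/h = 6.505/3600 = 0.001807 m³/s.
Cross-sectional area A = πD²/4 = π(0.119)²/4 = 0.01112 m²; mean velocity V = Q/A = 0.001807/0.01112 = 0.1625 m/s.
Reynolds number Re = ρVD/μ = 0.9556 · 0.1625 · 0.119 / 2.04e-05 = 905.6.
Re < 2300 → laminar flow, so f = 64/Re = 64/905.6 = 0.07067 (the turbulent correlation is not needed).
Darcy-Weisbach: ΔP = f(L/D)(ρV²/2) = 0.07067·(999/0.119)·(0.9556·0.1625²/2) = 0.07067·8395·0.01261 = 7.482 Pa.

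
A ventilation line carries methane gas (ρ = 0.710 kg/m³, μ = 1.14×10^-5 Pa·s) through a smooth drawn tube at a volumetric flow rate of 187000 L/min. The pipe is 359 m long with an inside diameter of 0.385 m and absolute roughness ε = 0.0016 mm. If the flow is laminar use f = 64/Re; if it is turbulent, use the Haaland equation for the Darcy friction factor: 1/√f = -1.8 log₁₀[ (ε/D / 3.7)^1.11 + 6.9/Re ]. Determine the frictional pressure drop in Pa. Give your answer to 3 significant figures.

ΔP ≈ 2980 Pa

Q = 187000 L/min = 187000/60000 = 3.117 m³/s.
Cross-sectional area A = πD²/4 = π(0.385)²/4 = 0.1164 m²; mean velocity V = Q/A = 3.117/0.1164 = 26.77 m/s.
Reynolds number Re = ρVD/μ = 0.71 · 26.77 · 0.385 / 1.14e-05 = 6.419e+05.
Re > 4000 → turbulent. Relative roughness ε/D = 1.6e-06/0.385 = 4.16e-06. Haaland: 1/√f = -1.8 log₁₀[(4.16e-06/3.7)^1.11 + 6.9/6.419e+05] = -1.8 log₁₀[2.49e-07 + 1.07e-05] = 8.926, so f = 0.01255.
Darcy-Weisbach: ΔP = f(L/D)(ρV²/2) = 0.01255·(359/0.385)·(0.71·26.77²/2) = 0.01255·932.5·254.4 = 2978 Pa.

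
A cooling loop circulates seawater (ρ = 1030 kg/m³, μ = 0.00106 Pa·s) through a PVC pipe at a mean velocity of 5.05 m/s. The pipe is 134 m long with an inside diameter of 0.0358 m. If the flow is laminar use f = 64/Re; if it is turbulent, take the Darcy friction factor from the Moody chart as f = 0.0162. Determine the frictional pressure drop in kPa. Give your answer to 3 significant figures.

Reynolds number Re = ρVD/μ = 1030 · 5.05 · 0.0358 / 0.00106 = 1.757e+05.
Re > 4000 → turbulent; use the Moody-chart value f = 0.0162.
Darcy-Weisbach: ΔP = f(L/D)(ρV²/2) = 0.0162·(134/0.0358)·(1030·5.05²/2) = 0.0162·3743·1.313e+04 = 7.964e+05 Pa.
ΔP = 7.964e+05 Pa = 796 kPa.

ΔP ≈ 796 kPa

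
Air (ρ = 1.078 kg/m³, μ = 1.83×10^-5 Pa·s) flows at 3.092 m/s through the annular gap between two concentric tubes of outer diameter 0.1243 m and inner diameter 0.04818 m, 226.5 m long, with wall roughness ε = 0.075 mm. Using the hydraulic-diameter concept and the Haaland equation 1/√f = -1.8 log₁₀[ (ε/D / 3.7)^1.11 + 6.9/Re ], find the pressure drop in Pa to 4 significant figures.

ΔP ≈ 457.0 Pa

Hydraulic diameter D_h = 4A/P = D_o - D_i = 0.1243 - 0.04818 = 0.07612 m.
Re = ρVD_h/μ = 1.078·3.092·0.07612/1.83e-05 = 1.386e+04.
ε/D_h = 7.5e-05/0.07612 = 0.000985; Haaland gives 1/√f = -1.8 log₁₀[0.000108+0.000498] = 5.792, so f = 0.0298.
ΔP = f(L/D_h)(ρV²/2) = 0.0298·226.5/0.07612·5.153 = 457 Pa.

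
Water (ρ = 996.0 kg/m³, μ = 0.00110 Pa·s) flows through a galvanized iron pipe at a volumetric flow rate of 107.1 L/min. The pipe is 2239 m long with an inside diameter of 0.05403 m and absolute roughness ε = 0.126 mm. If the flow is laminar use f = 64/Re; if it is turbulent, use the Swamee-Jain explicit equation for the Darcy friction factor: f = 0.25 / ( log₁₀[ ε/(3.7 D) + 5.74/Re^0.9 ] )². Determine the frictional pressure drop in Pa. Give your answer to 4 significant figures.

Q = 107.1 L/min = 107.1/60000 = 0.001785 m³/s.
Cross-sectional area A = πD²/4 = π(0.05403)²/4 = 0.002293 m²; mean velocity V = Q/A = 0.001785/0.002293 = 0.7785 m/s.
Reynolds number Re = ρVD/μ = 996 · 0.7785 · 0.05403 / 0.0011 = 3.809e+04.
Re > 4000 → turbulent. Relative roughness ε/D = 0.000126/0.05403 = 0.00233. Swamee-Jain: f = 0.25/(log₁₀[0.00233/3.7 + 5.74/3.809e+04^0.9])² = 0.25/(log₁₀[0.00063 + 0.000433])² = 0.25/(-2.973)² = 0.02828.
Darcy-Weisbach: ΔP = f(L/D)(ρV²/2) = 0.02828·(2239/0.05403)·(996·0.7785²/2) = 0.02828·4.144e+04·301.8 = 3.537e+05 Pa.

ΔP ≈ 353700 Pa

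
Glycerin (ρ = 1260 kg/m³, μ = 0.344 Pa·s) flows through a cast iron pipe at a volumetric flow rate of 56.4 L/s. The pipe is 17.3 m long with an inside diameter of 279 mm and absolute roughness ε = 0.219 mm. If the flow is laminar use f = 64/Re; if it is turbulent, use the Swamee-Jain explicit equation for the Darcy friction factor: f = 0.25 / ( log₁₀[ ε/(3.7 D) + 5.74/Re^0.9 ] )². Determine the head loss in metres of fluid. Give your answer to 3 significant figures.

h_f ≈ 0.183 m

Q = 56.4 L/s = 56.4/1000 = 0.0564 m³/s.
Cross-sectional area A = πD²/4 = π(0.279)²/4 = 0.06114 m²; mean velocity V = Q/A = 0.0564/0.06114 = 0.9225 m/s.
Reynolds number Re = ρVD/μ = 1260 · 0.9225 · 0.279 / 0.344 = 942.8.
Re < 2300 → laminar flow, so f = 64/Re = 64/942.8 = 0.06789 (the turbulent correlation is not needed).
Darcy-Weisbach: ΔP = f(L/D)(ρV²/2) = 0.06789·(17.3/0.279)·(1260·0.9225²/2) = 0.06789·62.01·536.2 = 2257 Pa.
Head loss h_f = ΔP/(ρg) = 2257/(1260·9.81) = 0.183 m.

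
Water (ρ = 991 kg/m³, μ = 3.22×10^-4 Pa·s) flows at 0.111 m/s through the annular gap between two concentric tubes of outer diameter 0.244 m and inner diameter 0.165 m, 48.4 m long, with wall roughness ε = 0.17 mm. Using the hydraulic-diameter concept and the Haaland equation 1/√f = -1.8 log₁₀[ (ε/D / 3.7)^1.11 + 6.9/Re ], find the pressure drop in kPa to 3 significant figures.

Hydraulic diameter D_h = 4A/P = D_o - D_i = 0.244 - 0.165 = 0.079 m.
Re = ρVD_h/μ = 991·0.111·0.079/0.000322 = 2.699e+04.
ε/D_h = 0.00017/0.079 = 0.00215; Haaland gives 1/√f = -1.8 log₁₀[0.000256+0.000256] = 5.923, so f = 0.0285.
ΔP = f(L/D_h)(ρV²/2) = 0.0285·48.4/0.079·6.105 = 106.6 Pa.
ΔP = 0.107 kPa.

ΔP ≈ 0.107 kPa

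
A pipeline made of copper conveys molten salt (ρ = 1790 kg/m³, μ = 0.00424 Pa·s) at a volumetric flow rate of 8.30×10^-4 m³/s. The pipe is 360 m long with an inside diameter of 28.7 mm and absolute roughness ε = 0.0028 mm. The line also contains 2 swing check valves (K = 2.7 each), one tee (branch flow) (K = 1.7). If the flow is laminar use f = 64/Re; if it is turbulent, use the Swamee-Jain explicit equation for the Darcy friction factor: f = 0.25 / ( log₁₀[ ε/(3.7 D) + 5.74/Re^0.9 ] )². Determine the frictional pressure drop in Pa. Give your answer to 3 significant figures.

ΔP ≈ 523000 Pa

Cross-sectional area A = πD²/4 = π(0.0287)²/4 = 0.0006469 m²; mean velocity V = Q/A = 0.00083/0.0006469 = 1.283 m/s.
Reynolds number Re = ρVD/μ = 1790 · 1.283 · 0.0287 / 0.00424 = 1.555e+04.
Re > 4000 → turbulent. Relative roughness ε/D = 2.8e-06/0.0287 = 9.76e-05. Swamee-Jain: f = 0.25/(log₁₀[9.76e-05/3.7 + 5.74/1.555e+04^0.9])² = 0.25/(log₁₀[2.64e-05 + 0.000969])² = 0.25/(-3.002)² = 0.02774.
Total minor-loss coefficient ΣK = 2·2.7 + 1·1.7 = 7.1.
ΔP = [f·L/D + ΣK]·(ρV²/2) = [0.02774·360/0.0287 + 7.1]·(1790·1.283²/2) = [348 + 7.1]·1473 = 5.231e+05 Pa.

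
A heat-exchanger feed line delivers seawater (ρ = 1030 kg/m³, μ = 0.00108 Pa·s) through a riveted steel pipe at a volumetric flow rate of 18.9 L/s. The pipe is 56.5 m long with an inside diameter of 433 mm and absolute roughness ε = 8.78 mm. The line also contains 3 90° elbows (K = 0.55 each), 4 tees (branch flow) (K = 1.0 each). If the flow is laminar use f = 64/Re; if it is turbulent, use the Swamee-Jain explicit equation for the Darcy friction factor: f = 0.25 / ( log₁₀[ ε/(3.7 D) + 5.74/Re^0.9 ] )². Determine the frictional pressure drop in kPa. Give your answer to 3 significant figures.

ΔP ≈ 0.103 kPa

Q = 18.9 L/s = 18.9/1000 = 0.0189 m³/s.
Cross-sectional area A = πD²/4 = π(0.433)²/4 = 0.1473 m²; mean velocity V = Q/A = 0.0189/0.1473 = 0.1284 m/s.
Reynolds number Re = ρVD/μ = 1030 · 0.1284 · 0.433 / 0.00108 = 5.3e+04.
Re > 4000 → turbulent. Relative roughness ε/D = 0.00878/0.433 = 0.0203. Swamee-Jain: f = 0.25/(log₁₀[0.0203/3.7 + 5.74/5.3e+04^0.9])² = 0.25/(log₁₀[0.00548 + 0.000321])² = 0.25/(-2.236)² = 0.04998.
Total minor-loss coefficient ΣK = 3·0.55 + 4·1 = 5.65.
ΔP = [f·L/D + ΣK]·(ρV²/2) = [0.04998·56.5/0.433 + 5.65]·(1030·0.1284²/2) = [6.522 + 5.65]·8.484 = 103.3 Pa.
ΔP = 103.3 Pa = 0.103 kPa.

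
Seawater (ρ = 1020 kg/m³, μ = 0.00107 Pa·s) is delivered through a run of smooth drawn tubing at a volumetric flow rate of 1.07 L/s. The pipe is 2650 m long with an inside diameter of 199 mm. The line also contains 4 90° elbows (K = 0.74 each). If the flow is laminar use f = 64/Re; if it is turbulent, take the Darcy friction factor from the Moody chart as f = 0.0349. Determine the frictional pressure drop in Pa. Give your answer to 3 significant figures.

ΔP ≈ 282 Pa

Q = 1.07 L/s = 1.07/1000 = 0.00107 m³/s.
Cross-sectional area A = πD²/4 = π(0.199)²/4 = 0.0311 m²; mean velocity V = Q/A = 0.00107/0.0311 = 0.0344 m/s.
Reynolds number Re = ρVD/μ = 1020 · 0.0344 · 0.199 / 0.00107 = 6526.
Re > 4000 → turbulent; use the Moody-chart value f = 0.0349.
Total minor-loss coefficient ΣK = 4·0.74 = 2.96.
ΔP = [f·L/D + ΣK]·(ρV²/2) = [0.0349·2650/0.199 + 2.96]·(1020·0.0344²/2) = [464.7 + 2.96]·0.6036 = 282.3 Pa.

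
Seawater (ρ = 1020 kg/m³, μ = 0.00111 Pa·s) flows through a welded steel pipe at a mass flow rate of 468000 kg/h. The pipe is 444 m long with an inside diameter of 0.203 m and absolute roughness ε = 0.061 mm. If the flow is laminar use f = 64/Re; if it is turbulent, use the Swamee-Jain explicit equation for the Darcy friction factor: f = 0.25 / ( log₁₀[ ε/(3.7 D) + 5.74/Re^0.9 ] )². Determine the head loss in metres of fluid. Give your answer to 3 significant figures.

h_f ≈ 27.7 m

ṁ = 468000 kg/h = 468000/3600 = 130 kg/s.
A = πD²/4 = π(0.203)²/4 = 0.03237 m²; mean velocity V = ṁ/(ρA) = 130/(1020 · 0.03237) = 3.938 m/s.
Reynolds number Re = ρVD/μ = 1020 · 3.938 · 0.203 / 0.00111 = 7.346e+05.
Re > 4000 → turbulent. Relative roughness ε/D = 6.1e-05/0.203 = 0.0003. Swamee-Jain: f = 0.25/(log₁₀[0.0003/3.7 + 5.74/7.346e+05^0.9])² = 0.25/(log₁₀[8.12e-05 + 3.02e-05])² = 0.25/(-3.953)² = 0.016.
Darcy-Weisbach: ΔP = f(L/D)(ρV²/2) = 0.016·(444/0.203)·(1020·3.938²/2) = 0.016·2187·7908 = 2.767e+05 Pa.
Head loss h_f = ΔP/(ρg) = 2.767e+05/(1020·9.81) = 27.7 m.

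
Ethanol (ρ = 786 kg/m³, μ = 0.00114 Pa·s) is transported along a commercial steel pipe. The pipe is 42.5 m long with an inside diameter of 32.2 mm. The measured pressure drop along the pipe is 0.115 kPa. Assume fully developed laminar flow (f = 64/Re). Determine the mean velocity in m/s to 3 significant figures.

V ≈ 0.0769 m/s

For laminar flow, f = 64/Re with Re = ρVD/μ, so Darcy-Weisbach reduces to ΔP = 32μLV/D². Solving for V: V = ΔP·D²/(32μL) = 115·(0.0322)²/(32·0.00114·42.5) = 0.07691 m/s.
Check: Re = ρVD/μ = 786·0.07691·0.0322/0.00114 = 1707 < 2300, so the laminar assumption holds.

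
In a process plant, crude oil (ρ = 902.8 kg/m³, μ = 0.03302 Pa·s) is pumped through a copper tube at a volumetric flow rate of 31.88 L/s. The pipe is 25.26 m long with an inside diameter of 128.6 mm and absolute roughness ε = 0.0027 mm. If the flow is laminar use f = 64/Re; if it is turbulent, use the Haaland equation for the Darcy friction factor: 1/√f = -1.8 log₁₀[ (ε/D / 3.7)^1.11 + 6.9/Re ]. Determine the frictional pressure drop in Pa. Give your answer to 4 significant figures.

Q = 31.88 L/s = 31.88/1000 = 0.03188 m³/s.
Cross-sectional area A = πD²/4 = π(0.1286)²/4 = 0.01299 m²; mean velocity V = Q/A = 0.03188/0.01299 = 2.454 m/s.
Reynolds number Re = ρVD/μ = 902.8 · 2.454 · 0.1286 / 0.033 = 8630.
Re > 4000 → turbulent. Relative roughness ε/D = 2.7e-06/0.1286 = 2.1e-05. Haaland: 1/√f = -1.8 log₁₀[(2.1e-05/3.7)^1.11 + 6.9/8630] = -1.8 log₁₀[1.5e-06 + 0.0008] = 5.573, so f = 0.03219.
Darcy-Weisbach: ΔP = f(L/D)(ρV²/2) = 0.03219·(25.26/0.1286)·(902.8·2.454²/2) = 0.03219·196.4·2719 = 1.72e+04 Pa.

ΔP ≈ 17200 Pa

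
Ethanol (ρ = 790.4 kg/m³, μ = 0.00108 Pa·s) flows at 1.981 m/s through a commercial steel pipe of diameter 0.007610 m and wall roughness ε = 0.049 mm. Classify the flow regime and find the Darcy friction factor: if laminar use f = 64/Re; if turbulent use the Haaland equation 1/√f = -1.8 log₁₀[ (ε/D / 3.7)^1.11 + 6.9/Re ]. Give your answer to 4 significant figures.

Re = ρVD/μ = 790.4·1.981·0.00761/0.00108 = 1.103e+04.
Re > 4000 → turbulent. ε/D = 4.9e-05/0.00761 = 0.00644; Haaland: 1/√f = -1.8 log₁₀[0.000865 + 0.000625] = 5.088, so f = 0.03863.

f ≈ 0.03863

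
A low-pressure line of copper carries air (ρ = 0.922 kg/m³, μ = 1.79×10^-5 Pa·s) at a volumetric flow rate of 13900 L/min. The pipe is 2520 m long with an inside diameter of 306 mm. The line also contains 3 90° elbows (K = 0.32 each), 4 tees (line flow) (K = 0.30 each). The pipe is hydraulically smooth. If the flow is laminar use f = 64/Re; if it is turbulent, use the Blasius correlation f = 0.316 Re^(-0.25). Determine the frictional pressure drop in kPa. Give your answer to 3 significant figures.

ΔP ≈ 0.807 kPa

Q = 13900 L/min = 13900/60000 = 0.2317 m³/s.
Cross-sectional area A = πD²/4 = π(0.306)²/4 = 0.07354 m²; mean velocity V = Q/A = 0.2317/0.07354 = 3.15 m/s.
Reynolds number Re = ρVD/μ = 0.922 · 3.15 · 0.306 / 1.79e-05 = 4.965e+04.
Re > 4000 → turbulent. Smooth-pipe (Blasius): f = 0.316 Re^(-0.25) = 0.316/(4.965e+04)^0.25 = 0.02117.
Total minor-loss coefficient ΣK = 3·0.32 + 4·0.3 = 2.16.
ΔP = [f·L/D + ΣK]·(ρV²/2) = [0.02117·2520/0.306 + 2.16]·(0.922·3.15²/2) = [174.3 + 2.16]·4.575 = 807.4 Pa.
ΔP = 807.4 Pa = 0.807 kPa.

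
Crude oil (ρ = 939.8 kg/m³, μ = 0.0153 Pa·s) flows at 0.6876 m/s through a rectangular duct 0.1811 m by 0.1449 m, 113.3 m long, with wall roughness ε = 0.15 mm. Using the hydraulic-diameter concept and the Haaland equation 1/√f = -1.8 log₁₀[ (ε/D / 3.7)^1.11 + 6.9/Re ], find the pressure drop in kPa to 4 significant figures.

Hydraulic diameter D_h = 4A/P = 4·(0.1811·0.1449)/(2·(0.1811+0.1449)) = 0.105/0.652 = 0.161 m.
Re = ρVD_h/μ = 939.8·0.6876·0.161/0.0153 = 6800.
ε/D_h = 0.00015/0.161 = 0.000932; Haaland gives 1/√f = -1.8 log₁₀[0.000101+0.00101] = 5.314, so f = 0.03541.
ΔP = f(L/D_h)(ρV²/2) = 0.03541·113.3/0.161·222.2 = 5536 Pa.
ΔP = 5.536 kPa.

ΔP ≈ 5.536 kPa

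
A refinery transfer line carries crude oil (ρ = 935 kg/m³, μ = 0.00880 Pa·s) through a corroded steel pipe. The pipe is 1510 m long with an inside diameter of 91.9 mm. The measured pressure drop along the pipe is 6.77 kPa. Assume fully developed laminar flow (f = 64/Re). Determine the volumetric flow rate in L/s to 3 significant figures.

Q ≈ 0.892 L/s

For laminar flow, f = 64/Re with Re = ρVD/μ, so Darcy-Weisbach reduces to ΔP = 32μLV/D². Solving for V: V = ΔP·D²/(32μL) = 6770·(0.0919)²/(32·0.0088·1510) = 0.1345 m/s.
Check: Re = ρVD/μ = 935·0.1345·0.0919/0.0088 = 1313 < 2300, so the laminar assumption holds.
Q = V·A = 0.1345·(π/4·0.0919²) = 0.0008919 m³/s = 0.892 L/s.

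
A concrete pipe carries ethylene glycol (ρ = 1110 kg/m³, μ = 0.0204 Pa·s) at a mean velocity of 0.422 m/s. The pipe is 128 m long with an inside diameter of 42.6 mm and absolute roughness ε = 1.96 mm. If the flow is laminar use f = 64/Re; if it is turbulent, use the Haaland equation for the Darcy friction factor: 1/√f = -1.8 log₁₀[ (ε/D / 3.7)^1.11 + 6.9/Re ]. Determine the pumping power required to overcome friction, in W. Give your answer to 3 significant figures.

Reynolds number Re = ρVD/μ = 1110 · 0.422 · 0.0426 / 0.0204 = 978.2.
Re < 2300 → laminar flow, so f = 64/Re = 64/978.2 = 0.06543 (the turbulent correlation is not needed).
Darcy-Weisbach: ΔP = f(L/D)(ρV²/2) = 0.06543·(128/0.0426)·(1110·0.422²/2) = 0.06543·3005·98.84 = 1.943e+04 Pa.
Q = V·A = 0.422·0.001425 = 0.0006015 m³/s.
Pumping power P = QΔP = 0.0006015·1.943e+04 = 11.69 W = 11.7 W.

P ≈ 11.7 W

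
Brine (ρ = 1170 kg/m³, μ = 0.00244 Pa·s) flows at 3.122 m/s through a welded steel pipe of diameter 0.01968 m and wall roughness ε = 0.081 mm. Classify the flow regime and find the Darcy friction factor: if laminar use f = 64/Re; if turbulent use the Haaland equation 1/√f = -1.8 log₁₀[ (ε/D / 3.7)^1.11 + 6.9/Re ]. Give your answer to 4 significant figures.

Re = ρVD/μ = 1170·3.122·0.01968/0.00244 = 2.946e+04.
Re > 4000 → turbulent. ε/D = 8.1e-05/0.01968 = 0.00412; Haaland: 1/√f = -1.8 log₁₀[0.000526 + 0.000234] = 5.614, so f = 0.03173.

f ≈ 0.03173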